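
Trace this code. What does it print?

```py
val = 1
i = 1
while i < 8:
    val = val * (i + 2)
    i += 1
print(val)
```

i=1: val = 1*3 = 3
i=2: val = 3*4 = 12
i=3: val = 12*5 = 60
i=4: val = 60*6 = 360
i=5: val = 360*7 = 2520
i=6: val = 2520*8 = 20160
i=7: val = 20160*9 = 181440

181440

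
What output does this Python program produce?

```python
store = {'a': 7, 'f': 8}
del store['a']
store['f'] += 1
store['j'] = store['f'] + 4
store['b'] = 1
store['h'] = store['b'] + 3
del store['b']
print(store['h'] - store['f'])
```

-5

del 'a' → {'f': 8}
store['f'] = 8+1 = 9 → {'f': 9}
store['j'] = store['f']+4 = 13 → {'f': 9, 'j': 13}
store['b'] = 1 → {'f': 9, 'j': 13, 'b': 1}
store['h'] = store['b']+3 = 4 → {'f': 9, 'j': 13, 'b': 1, 'h': 4}
del 'b' → {'f': 9, 'j': 13, 'h': 4}
store['h']-store['f'] = 4-9 = -5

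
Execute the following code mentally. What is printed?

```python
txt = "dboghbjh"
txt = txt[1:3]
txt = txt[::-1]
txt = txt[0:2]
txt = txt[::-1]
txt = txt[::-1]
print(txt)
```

ob

slice [1:3] → 'bo'
reverse → 'ob'
slice [0:2] → 'ob'
reverse → 'bo'
reverse → 'ob'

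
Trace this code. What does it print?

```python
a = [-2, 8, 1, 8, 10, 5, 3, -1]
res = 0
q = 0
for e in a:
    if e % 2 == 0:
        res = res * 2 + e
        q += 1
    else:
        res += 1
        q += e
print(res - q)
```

e=-2: even, res = 0*2+(-2) = -2; q=1
e=8: even, res = (-2)*2+8 = 4; q=2
e=1: not even, res = 4+1 = 5; q=3
e=8: even, res = 5*2+8 = 18; q=4
e=10: even, res = 18*2+10 = 46; q=5
e=5: not even, res = 46+1 = 47; q=10
e=3: not even, res = 47+1 = 48; q=13
e=-1: not even, res = 48+1 = 49; q=12
res-q = 49-12 = 37

37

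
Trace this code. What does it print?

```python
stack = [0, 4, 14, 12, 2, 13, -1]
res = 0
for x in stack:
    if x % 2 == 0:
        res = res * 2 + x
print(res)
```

x=0: even, res = 0*2+0 = 0
x=4: even, res = 0*2+4 = 4
x=14: even, res = 4*2+14 = 22
x=12: even, res = 22*2+12 = 56
x=2: even, res = 56*2+2 = 114
x=13: not even
x=-1: not even

114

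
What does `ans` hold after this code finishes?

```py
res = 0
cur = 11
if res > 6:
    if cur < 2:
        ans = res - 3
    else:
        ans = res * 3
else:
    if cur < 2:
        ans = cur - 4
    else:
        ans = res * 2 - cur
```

res=0, cur=11
res > 6 is False; cur < 2 is False
→ ans = res * 2 - cur = -11

-11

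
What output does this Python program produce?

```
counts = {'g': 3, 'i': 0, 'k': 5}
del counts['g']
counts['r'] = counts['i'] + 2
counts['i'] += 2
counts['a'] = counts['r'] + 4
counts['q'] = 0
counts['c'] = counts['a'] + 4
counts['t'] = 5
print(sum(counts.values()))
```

30

del 'g' → {'i': 0, 'k': 5}
counts['r'] = counts['i']+2 = 2 → {'i': 0, 'k': 5, 'r': 2}
counts['i'] = 0+2 = 2 → {'i': 2, 'k': 5, 'r': 2}
counts['a'] = counts['r']+4 = 6 → {'i': 2, 'k': 5, 'r': 2, 'a': 6}
counts['q'] = 0 → {'i': 2, 'k': 5, 'r': 2, 'a': 6, 'q': 0}
counts['c'] = counts['a']+4 = 10 → {'i': 2, 'k': 5, 'r': 2, 'a': 6, 'q': 0, 'c': 10}
counts['t'] = 5 → {'i': 2, 'k': 5, 'r': 2, 'a': 6, 'q': 0, 'c': 10, 't': 5}
sum of values = 30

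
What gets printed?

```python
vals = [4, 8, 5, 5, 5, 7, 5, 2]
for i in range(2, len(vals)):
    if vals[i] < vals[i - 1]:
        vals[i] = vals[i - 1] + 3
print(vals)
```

[4, 8, 11, 14, 17, 20, 23, 26]

i=2: 5<8, vals[2] = 8+3 = 11 → [4, 8, 11, 5, 5, 7, 5, 2]
i=3: 5<11, vals[3] = 11+3 = 14 → [4, 8, 11, 14, 5, 7, 5, 2]
i=4: 5<14, vals[4] = 14+3 = 17 → [4, 8, 11, 14, 17, 7, 5, 2]
i=5: 7<17, vals[5] = 17+3 = 20 → [4, 8, 11, 14, 17, 20, 5, 2]
i=6: 5<20, vals[6] = 20+3 = 23 → [4, 8, 11, 14, 17, 20, 23, 2]
i=7: 2<23, vals[7] = 23+3 = 26 → [4, 8, 11, 14, 17, 20, 23, 26]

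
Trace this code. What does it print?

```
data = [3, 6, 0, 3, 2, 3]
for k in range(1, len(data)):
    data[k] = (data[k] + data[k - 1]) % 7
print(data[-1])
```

3

k=1: data[1] = (6+3)%7 = 2 → [3, 2, 0, 3, 2, 3]
k=2: data[2] = (0+2)%7 = 2 → [3, 2, 2, 3, 2, 3]
k=3: data[3] = (3+2)%7 = 5 → [3, 2, 2, 5, 2, 3]
k=4: data[4] = (2+5)%7 = 0 → [3, 2, 2, 5, 0, 3]
k=5: data[5] = (3+0)%7 = 3 → [3, 2, 2, 5, 0, 3]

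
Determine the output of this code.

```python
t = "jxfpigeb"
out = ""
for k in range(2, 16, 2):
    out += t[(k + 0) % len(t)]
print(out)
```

fiejfie

k=2: add t[2]='f' → 'f'
k=4: add t[4]='i' → 'fi'
k=6: add t[6]='e' → 'fie'
k=8: add t[0]='j' → 'fiej'
k=10: add t[2]='f' → 'fiejf'
k=12: add t[4]='i' → 'fiejfi'
k=14: add t[6]='e' → 'fiejfie'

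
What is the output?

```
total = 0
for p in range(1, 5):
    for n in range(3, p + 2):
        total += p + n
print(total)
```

p=2,n=3: total = 0+5 = 5
p=3,n=3: total = 5+6 = 11
p=3,n=4: total = 11+7 = 18
p=4,n=3: total = 18+7 = 25
p=4,n=4: total = 25+8 = 33
p=4,n=5: total = 33+9 = 42

42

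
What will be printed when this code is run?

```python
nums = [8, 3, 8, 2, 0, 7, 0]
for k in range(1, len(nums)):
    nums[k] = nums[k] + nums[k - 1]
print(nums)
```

k=1: nums[1] = 3+8 = 11 → [8, 11, 8, 2, 0, 7, 0]
k=2: nums[2] = 8+11 = 19 → [8, 11, 19, 2, 0, 7, 0]
k=3: nums[3] = 2+19 = 21 → [8, 11, 19, 21, 0, 7, 0]
k=4: nums[4] = 0+21 = 21 → [8, 11, 19, 21, 21, 7, 0]
k=5: nums[5] = 7+21 = 28 → [8, 11, 19, 21, 21, 28, 0]
k=6: nums[6] = 0+28 = 28 → [8, 11, 19, 21, 21, 28, 28]

[8, 11, 19, 21, 21, 28, 28]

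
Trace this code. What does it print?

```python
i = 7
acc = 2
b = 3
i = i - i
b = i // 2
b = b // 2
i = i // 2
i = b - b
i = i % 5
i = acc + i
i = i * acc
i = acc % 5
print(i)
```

i = 7-7 = 0
b = 0//2 = 0
b = 0//2 = 0
i = 0//2 = 0
i = 0-0 = 0
i = 0%5 = 0
i = 2+0 = 2
i = 2*2 = 4
i = 2%5 = 2

2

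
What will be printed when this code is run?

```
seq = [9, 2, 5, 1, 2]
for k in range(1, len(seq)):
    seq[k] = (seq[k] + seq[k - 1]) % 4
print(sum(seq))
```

16

k=1: seq[1] = (2+9)%4 = 3 → [9, 3, 5, 1, 2]
k=2: seq[2] = (5+3)%4 = 0 → [9, 3, 0, 1, 2]
k=3: seq[3] = (1+0)%4 = 1 → [9, 3, 0, 1, 2]
k=4: seq[4] = (2+1)%4 = 3 → [9, 3, 0, 1, 3]
sum = 16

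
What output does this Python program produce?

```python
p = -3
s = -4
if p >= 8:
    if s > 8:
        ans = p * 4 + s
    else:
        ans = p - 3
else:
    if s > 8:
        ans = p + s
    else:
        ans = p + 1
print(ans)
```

-2

p=-3, s=-4
p >= 8 is False; s > 8 is False
→ ans = p + 1 = -2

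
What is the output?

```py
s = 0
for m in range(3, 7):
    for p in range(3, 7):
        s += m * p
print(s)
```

m=3,p=3: s = 0+9 = 9
m=3,p=4: s = 9+12 = 21
m=3,p=5: s = 21+15 = 36
m=3,p=6: s = 36+18 = 54
m=4,p=3: s = 54+12 = 66
m=4,p=4: s = 66+16 = 82
m=4,p=5: s = 82+20 = 102
m=4,p=6: s = 102+24 = 126
m=5,p=3: s = 126+15 = 141
m=5,p=4: s = 141+20 = 161
m=5,p=5: s = 161+25 = 186
m=5,p=6: s = 186+30 = 216
m=6,p=3: s = 216+18 = 234
m=6,p=4: s = 234+24 = 258
m=6,p=5: s = 258+30 = 288
m=6,p=6: s = 288+36 = 324

324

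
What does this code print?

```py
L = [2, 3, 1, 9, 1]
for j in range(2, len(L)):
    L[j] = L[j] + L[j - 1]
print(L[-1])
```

14

j=2: L[2] = 1+3 = 4 → [2, 3, 4, 9, 1]
j=3: L[3] = 9+4 = 13 → [2, 3, 4, 13, 1]
j=4: L[4] = 1+13 = 14 → [2, 3, 4, 13, 14]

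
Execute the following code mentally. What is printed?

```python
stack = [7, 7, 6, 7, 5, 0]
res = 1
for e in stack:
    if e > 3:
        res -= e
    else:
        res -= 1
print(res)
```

e=7: >3, res = 1-7 = -6
e=7: >3, res = (-6)-7 = -13
e=6: >3, res = (-13)-6 = -19
e=7: >3, res = (-19)-7 = -26
e=5: >3, res = (-26)-5 = -31
e=0: not >3, res = (-31)-1 = -32

-32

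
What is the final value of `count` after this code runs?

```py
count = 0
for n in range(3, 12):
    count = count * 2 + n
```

2035

n=3: count = 0*2+3 = 3
n=4: count = 3*2+4 = 10
n=5: count = 10*2+5 = 25
n=6: count = 25*2+6 = 56
n=7: count = 56*2+7 = 119
n=8: count = 119*2+8 = 246
n=9: count = 246*2+9 = 501
n=10: count = 501*2+10 = 1012
n=11: count = 1012*2+11 = 2035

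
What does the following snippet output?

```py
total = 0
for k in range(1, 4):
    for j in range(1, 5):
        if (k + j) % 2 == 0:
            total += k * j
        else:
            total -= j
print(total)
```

k=1,j=1: even sum, total = 0+1 = 1
k=1,j=2: odd sum, total = 1-2 = -1
k=1,j=3: even sum, total = (-1)+3 = 2
k=1,j=4: odd sum, total = 2-4 = -2
k=2,j=1: odd sum, total = (-2)-1 = -3
k=2,j=2: even sum, total = (-3)+4 = 1
k=2,j=3: odd sum, total = 1-3 = -2
k=2,j=4: even sum, total = (-2)+8 = 6
k=3,j=1: even sum, total = 6+3 = 9
k=3,j=2: odd sum, total = 9-2 = 7
k=3,j=3: even sum, total = 7+9 = 16
k=3,j=4: odd sum, total = 16-4 = 12

12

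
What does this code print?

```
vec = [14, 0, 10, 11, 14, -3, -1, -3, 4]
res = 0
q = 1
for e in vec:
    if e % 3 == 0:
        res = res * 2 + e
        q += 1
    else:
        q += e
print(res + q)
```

e=14: not %3==0; q=15
e=0: %3==0, res = 0*2+0 = 0; q=16
e=10: not %3==0; q=26
e=11: not %3==0; q=37
e=14: not %3==0; q=51
e=-3: %3==0, res = 0*2+(-3) = -3; q=52
e=-1: not %3==0; q=51
e=-3: %3==0, res = (-3)*2+(-3) = -9; q=52
e=4: not %3==0; q=56
res+q = (-9)+56 = 47

47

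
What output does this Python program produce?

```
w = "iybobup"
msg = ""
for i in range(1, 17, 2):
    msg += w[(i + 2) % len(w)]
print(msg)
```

ouibbpyo

i=1: add w[3]='o' → 'o'
i=3: add w[5]='u' → 'ou'
i=5: add w[0]='i' → 'oui'
i=7: add w[2]='b' → 'ouib'
i=9: add w[4]='b' → 'ouibb'
i=11: add w[6]='p' → 'ouibbp'
i=13: add w[1]='y' → 'ouibbpy'
i=15: add w[3]='o' → 'ouibbpyo'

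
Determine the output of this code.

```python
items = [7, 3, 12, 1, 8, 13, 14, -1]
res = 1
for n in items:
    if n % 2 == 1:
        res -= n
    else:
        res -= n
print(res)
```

-56

n=7: odd, res = 1-7 = -6
n=3: odd, res = (-6)-3 = -9
n=12: not odd, res = (-9)-12 = -21
n=1: odd, res = (-21)-1 = -22
n=8: not odd, res = (-22)-8 = -30
n=13: odd, res = (-30)-13 = -43
n=14: not odd, res = (-43)-14 = -57
n=-1: odd, res = (-57)-(-1) = -56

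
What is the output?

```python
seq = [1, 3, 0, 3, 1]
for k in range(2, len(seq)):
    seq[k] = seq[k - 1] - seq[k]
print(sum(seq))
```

6

k=2: seq[2] = 3-0 = 3 → [1, 3, 3, 3, 1]
k=3: seq[3] = 3-3 = 0 → [1, 3, 3, 0, 1]
k=4: seq[4] = 0-1 = -1 → [1, 3, 3, 0, -1]
sum = 6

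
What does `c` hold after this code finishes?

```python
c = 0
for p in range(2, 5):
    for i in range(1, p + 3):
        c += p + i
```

p=2,i=1: c = 0+3 = 3
p=2,i=2: c = 3+4 = 7
p=2,i=3: c = 7+5 = 12
p=2,i=4: c = 12+6 = 18
p=3,i=1: c = 18+4 = 22
p=3,i=2: c = 22+5 = 27
p=3,i=3: c = 27+6 = 33
p=3,i=4: c = 33+7 = 40
p=3,i=5: c = 40+8 = 48
p=4,i=1: c = 48+5 = 53
p=4,i=2: c = 53+6 = 59
p=4,i=3: c = 59+7 = 66
p=4,i=4: c = 66+8 = 74
p=4,i=5: c = 74+9 = 83
p=4,i=6: c = 83+10 = 93

93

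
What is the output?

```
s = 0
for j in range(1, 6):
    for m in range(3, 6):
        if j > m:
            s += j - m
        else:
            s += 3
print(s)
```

40

j=1,m=3: not 1>3, s = 0+3 = 3
j=1,m=4: not 1>4, s = 3+3 = 6
j=1,m=5: not 1>5, s = 6+3 = 9
j=2,m=3: not 2>3, s = 9+3 = 12
j=2,m=4: not 2>4, s = 12+3 = 15
j=2,m=5: not 2>5, s = 15+3 = 18
j=3,m=3: not 3>3, s = 18+3 = 21
j=3,m=4: not 3>4, s = 21+3 = 24
j=3,m=5: not 3>5, s = 24+3 = 27
j=4,m=3: 4>3, s = 27+1 = 28
j=4,m=4: not 4>4, s = 28+3 = 31
j=4,m=5: not 4>5, s = 31+3 = 34
j=5,m=3: 5>3, s = 34+2 = 36
j=5,m=4: 5>4, s = 36+1 = 37
j=5,m=5: not 5>5, s = 37+3 = 40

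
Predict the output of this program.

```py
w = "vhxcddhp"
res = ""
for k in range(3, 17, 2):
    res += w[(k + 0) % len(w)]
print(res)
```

k=3: add w[3]='c' → 'c'
k=5: add w[5]='d' → 'cd'
k=7: add w[7]='p' → 'cdp'
k=9: add w[1]='h' → 'cdph'
k=11: add w[3]='c' → 'cdphc'
k=13: add w[5]='d' → 'cdphcd'
k=15: add w[7]='p' → 'cdphcdp'

cdphcdp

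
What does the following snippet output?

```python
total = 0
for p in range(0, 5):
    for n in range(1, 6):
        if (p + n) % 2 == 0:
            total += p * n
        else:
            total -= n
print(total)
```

p=0,n=1: odd sum, total = 0-1 = -1
p=0,n=2: even sum, total = (-1)+0 = -1
p=0,n=3: odd sum, total = (-1)-3 = -4
p=0,n=4: even sum, total = (-4)+0 = -4
p=0,n=5: odd sum, total = (-4)-5 = -9
p=1,n=1: even sum, total = (-9)+1 = -8
p=1,n=2: odd sum, total = (-8)-2 = -10
p=1,n=3: even sum, total = (-10)+3 = -7
p=1,n=4: odd sum, total = (-7)-4 = -11
p=1,n=5: even sum, total = (-11)+5 = -6
p=2,n=1: odd sum, total = (-6)-1 = -7
p=2,n=2: even sum, total = (-7)+4 = -3
p=2,n=3: odd sum, total = (-3)-3 = -6
p=2,n=4: even sum, total = (-6)+8 = 2
p=2,n=5: odd sum, total = 2-5 = -3
p=3,n=1: even sum, total = (-3)+3 = 0
p=3,n=2: odd sum, total = 0-2 = -2
p=3,n=3: even sum, total = (-2)+9 = 7
p=3,n=4: odd sum, total = 7-4 = 3
p=3,n=5: even sum, total = 3+15 = 18
p=4,n=1: odd sum, total = 18-1 = 17
p=4,n=2: even sum, total = 17+8 = 25
p=4,n=3: odd sum, total = 25-3 = 22
p=4,n=4: even sum, total = 22+16 = 38
p=4,n=5: odd sum, total = 38-5 = 33

33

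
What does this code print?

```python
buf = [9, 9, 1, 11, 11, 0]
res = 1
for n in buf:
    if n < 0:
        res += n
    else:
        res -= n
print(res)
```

-40

n=9: not <0, res = 1-9 = -8
n=9: not <0, res = (-8)-9 = -17
n=1: not <0, res = (-17)-1 = -18
n=11: not <0, res = (-18)-11 = -29
n=11: not <0, res = (-29)-11 = -40
n=0: not <0, res = (-40)-0 = -40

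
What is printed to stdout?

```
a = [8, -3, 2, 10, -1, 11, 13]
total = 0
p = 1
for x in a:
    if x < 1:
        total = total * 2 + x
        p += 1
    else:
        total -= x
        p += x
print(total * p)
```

-4089

x=8: not <1, total = 0-8 = -8; p=9
x=-3: <1, total = (-8)*2+(-3) = -19; p=10
x=2: not <1, total = (-19)-2 = -21; p=12
x=10: not <1, total = (-21)-10 = -31; p=22
x=-1: <1, total = (-31)*2+(-1) = -63; p=23
x=11: not <1, total = (-63)-11 = -74; p=34
x=13: not <1, total = (-74)-13 = -87; p=47
total*p = (-87)*47 = -4089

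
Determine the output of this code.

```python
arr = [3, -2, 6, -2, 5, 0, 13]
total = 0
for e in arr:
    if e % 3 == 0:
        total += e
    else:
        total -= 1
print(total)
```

e=3: %3==0, total = 0+3 = 3
e=-2: not %3==0, total = 3-1 = 2
e=6: %3==0, total = 2+6 = 8
e=-2: not %3==0, total = 8-1 = 7
e=5: not %3==0, total = 7-1 = 6
e=0: %3==0, total = 6+0 = 6
e=13: not %3==0, total = 6-1 = 5

5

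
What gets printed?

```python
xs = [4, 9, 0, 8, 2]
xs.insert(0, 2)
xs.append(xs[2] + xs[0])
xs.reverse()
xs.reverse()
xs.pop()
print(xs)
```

[2, 4, 9, 0, 8, 2]

insert 2 at 0 → [2, 4, 9, 0, 8, 2]
append xs[2]+xs[0] = 9+2 = 11 → [2, 4, 9, 0, 8, 2, 11]
reverse → [11, 2, 8, 0, 9, 4, 2]
reverse → [2, 4, 9, 0, 8, 2, 11]
pop() removes 11 → [2, 4, 9, 0, 8, 2]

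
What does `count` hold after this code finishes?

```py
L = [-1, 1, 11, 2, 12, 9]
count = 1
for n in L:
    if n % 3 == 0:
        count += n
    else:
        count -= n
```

n=-1: not %3==0, count = 1-(-1) = 2
n=1: not %3==0, count = 2-1 = 1
n=11: not %3==0, count = 1-11 = -10
n=2: not %3==0, count = (-10)-2 = -12
n=12: %3==0, count = (-12)+12 = 0
n=9: %3==0, count = 0+9 = 9

9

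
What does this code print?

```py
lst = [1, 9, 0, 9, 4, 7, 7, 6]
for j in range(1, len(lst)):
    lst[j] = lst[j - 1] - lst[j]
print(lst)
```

[1, -8, -8, -17, -21, -28, -35, -41]

j=1: lst[1] = 1-9 = -8 → [1, -8, 0, 9, 4, 7, 7, 6]
j=2: lst[2] = (-8)-0 = -8 → [1, -8, -8, 9, 4, 7, 7, 6]
j=3: lst[3] = (-8)-9 = -17 → [1, -8, -8, -17, 4, 7, 7, 6]
j=4: lst[4] = (-17)-4 = -21 → [1, -8, -8, -17, -21, 7, 7, 6]
j=5: lst[5] = (-21)-7 = -28 → [1, -8, -8, -17, -21, -28, 7, 6]
j=6: lst[6] = (-28)-7 = -35 → [1, -8, -8, -17, -21, -28, -35, 6]
j=7: lst[7] = (-35)-6 = -41 → [1, -8, -8, -17, -21, -28, -35, -41]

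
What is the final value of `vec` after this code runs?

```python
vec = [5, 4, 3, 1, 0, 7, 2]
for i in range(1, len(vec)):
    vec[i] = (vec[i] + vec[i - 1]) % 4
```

i=1: vec[1] = (4+5)%4 = 1 → [5, 1, 3, 1, 0, 7, 2]
i=2: vec[2] = (3+1)%4 = 0 → [5, 1, 0, 1, 0, 7, 2]
i=3: vec[3] = (1+0)%4 = 1 → [5, 1, 0, 1, 0, 7, 2]
i=4: vec[4] = (0+1)%4 = 1 → [5, 1, 0, 1, 1, 7, 2]
i=5: vec[5] = (7+1)%4 = 0 → [5, 1, 0, 1, 1, 0, 2]
i=6: vec[6] = (2+0)%4 = 2 → [5, 1, 0, 1, 1, 0, 2]

[5, 1, 0, 1, 1, 0, 2]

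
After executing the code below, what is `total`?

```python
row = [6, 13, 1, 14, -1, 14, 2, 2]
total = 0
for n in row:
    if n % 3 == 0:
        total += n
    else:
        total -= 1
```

n=6: %3==0, total = 0+6 = 6
n=13: not %3==0, total = 6-1 = 5
n=1: not %3==0, total = 5-1 = 4
n=14: not %3==0, total = 4-1 = 3
n=-1: not %3==0, total = 3-1 = 2
n=14: not %3==0, total = 2-1 = 1
n=2: not %3==0, total = 1-1 = 0
n=2: not %3==0, total = 0-1 = -1

-1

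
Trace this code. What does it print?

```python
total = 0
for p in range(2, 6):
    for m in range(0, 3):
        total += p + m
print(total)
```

54

p=2,m=0: total = 0+2 = 2
p=2,m=1: total = 2+3 = 5
p=2,m=2: total = 5+4 = 9
p=3,m=0: total = 9+3 = 12
p=3,m=1: total = 12+4 = 16
p=3,m=2: total = 16+5 = 21
p=4,m=0: total = 21+4 = 25
p=4,m=1: total = 25+5 = 30
p=4,m=2: total = 30+6 = 36
p=5,m=0: total = 36+5 = 41
p=5,m=1: total = 41+6 = 47
p=5,m=2: total = 47+7 = 54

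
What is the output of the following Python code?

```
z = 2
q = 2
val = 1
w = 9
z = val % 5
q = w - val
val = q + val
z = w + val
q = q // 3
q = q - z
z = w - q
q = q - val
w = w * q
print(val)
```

9

z = 1%5 = 1
q = 9-1 = 8
val = 8+1 = 9
z = 9+9 = 18
q = 8//3 = 2
q = 2-18 = -16
z = 9-(-16) = 25
q = (-16)-9 = -25
w = 9*(-25) = -225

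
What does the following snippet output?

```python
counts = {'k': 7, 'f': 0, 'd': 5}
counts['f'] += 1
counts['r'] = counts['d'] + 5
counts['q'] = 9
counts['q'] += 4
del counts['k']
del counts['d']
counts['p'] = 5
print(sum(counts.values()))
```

29

counts['f'] = 0+1 = 1 → {'k': 7, 'f': 1, 'd': 5}
counts['r'] = counts['d']+5 = 10 → {'k': 7, 'f': 1, 'd': 5, 'r': 10}
counts['q'] = 9 → {'k': 7, 'f': 1, 'd': 5, 'r': 10, 'q': 9}
counts['q'] = 9+4 = 13 → {'k': 7, 'f': 1, 'd': 5, 'r': 10, 'q': 13}
del 'k' → {'f': 1, 'd': 5, 'r': 10, 'q': 13}
del 'd' → {'f': 1, 'r': 10, 'q': 13}
counts['p'] = 5 → {'f': 1, 'r': 10, 'q': 13, 'p': 5}
sum of values = 29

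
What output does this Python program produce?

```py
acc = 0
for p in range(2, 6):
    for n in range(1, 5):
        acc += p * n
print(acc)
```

140

p=2,n=1: acc = 0+2 = 2
p=2,n=2: acc = 2+4 = 6
p=2,n=3: acc = 6+6 = 12
p=2,n=4: acc = 12+8 = 20
p=3,n=1: acc = 20+3 = 23
p=3,n=2: acc = 23+6 = 29
p=3,n=3: acc = 29+9 = 38
p=3,n=4: acc = 38+12 = 50
p=4,n=1: acc = 50+4 = 54
p=4,n=2: acc = 54+8 = 62
p=4,n=3: acc = 62+12 = 74
p=4,n=4: acc = 74+16 = 90
p=5,n=1: acc = 90+5 = 95
p=5,n=2: acc = 95+10 = 105
p=5,n=3: acc = 105+15 = 120
p=5,n=4: acc = 120+20 = 140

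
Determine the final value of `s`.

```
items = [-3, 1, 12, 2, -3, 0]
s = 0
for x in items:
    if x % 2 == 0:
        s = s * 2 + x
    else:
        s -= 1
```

34

x=-3: not even, s = 0-1 = -1
x=1: not even, s = (-1)-1 = -2
x=12: even, s = (-2)*2+12 = 8
x=2: even, s = 8*2+2 = 18
x=-3: not even, s = 18-1 = 17
x=0: even, s = 17*2+0 = 34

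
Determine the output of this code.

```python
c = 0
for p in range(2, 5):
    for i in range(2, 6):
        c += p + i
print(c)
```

78

p=2,i=2: c = 0+4 = 4
p=2,i=3: c = 4+5 = 9
p=2,i=4: c = 9+6 = 15
p=2,i=5: c = 15+7 = 22
p=3,i=2: c = 22+5 = 27
p=3,i=3: c = 27+6 = 33
p=3,i=4: c = 33+7 = 40
p=3,i=5: c = 40+8 = 48
p=4,i=2: c = 48+6 = 54
p=4,i=3: c = 54+7 = 61
p=4,i=4: c = 61+8 = 69
p=4,i=5: c = 69+9 = 78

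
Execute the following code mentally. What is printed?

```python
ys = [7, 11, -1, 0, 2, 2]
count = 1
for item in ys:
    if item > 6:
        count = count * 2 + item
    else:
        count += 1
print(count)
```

33

item=7: >6, count = 1*2+7 = 9
item=11: >6, count = 9*2+11 = 29
item=-1: not >6, count = 29+1 = 30
item=0: not >6, count = 30+1 = 31
item=2: not >6, count = 31+1 = 32
item=2: not >6, count = 32+1 = 33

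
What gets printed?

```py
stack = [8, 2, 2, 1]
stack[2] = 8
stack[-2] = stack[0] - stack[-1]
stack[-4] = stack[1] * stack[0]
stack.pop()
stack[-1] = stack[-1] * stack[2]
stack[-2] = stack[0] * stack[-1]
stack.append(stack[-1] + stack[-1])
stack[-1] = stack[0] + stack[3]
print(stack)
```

[16, 784, 49, 114]

stack[2] = 8 → [8, 2, 8, 1]
stack[-2] = stack[0]-stack[-1] = 8-1 = 7 → [8, 2, 7, 1]
stack[-4] = stack[1]*stack[0] = 2*8 = 16 → [16, 2, 7, 1]
pop() removes 1 → [16, 2, 7]
stack[-1] = stack[-1]*stack[2] = 7*7 = 49 → [16, 2, 49]
stack[-2] = stack[0]*stack[-1] = 16*49 = 784 → [16, 784, 49]
append stack[-1]+stack[-1] = 49+49 = 98 → [16, 784, 49, 98]
stack[-1] = stack[0]+stack[3] = 16+98 = 114 → [16, 784, 49, 114]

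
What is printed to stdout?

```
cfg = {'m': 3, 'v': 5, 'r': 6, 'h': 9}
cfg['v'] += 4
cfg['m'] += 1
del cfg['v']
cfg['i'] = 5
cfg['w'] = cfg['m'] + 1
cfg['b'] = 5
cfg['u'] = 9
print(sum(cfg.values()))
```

43

cfg['v'] = 5+4 = 9 → {'m': 3, 'v': 9, 'r': 6, 'h': 9}
cfg['m'] = 3+1 = 4 → {'m': 4, 'v': 9, 'r': 6, 'h': 9}
del 'v' → {'m': 4, 'r': 6, 'h': 9}
cfg['i'] = 5 → {'m': 4, 'r': 6, 'h': 9, 'i': 5}
cfg['w'] = cfg['m']+1 = 5 → {'m': 4, 'r': 6, 'h': 9, 'i': 5, 'w': 5}
cfg['b'] = 5 → {'m': 4, 'r': 6, 'h': 9, 'i': 5, 'w': 5, 'b': 5}
cfg['u'] = 9 → {'m': 4, 'r': 6, 'h': 9, 'i': 5, 'w': 5, 'b': 5, 'u': 9}
sum of values = 43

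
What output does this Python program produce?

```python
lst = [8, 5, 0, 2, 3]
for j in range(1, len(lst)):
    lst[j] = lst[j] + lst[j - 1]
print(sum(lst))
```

j=1: lst[1] = 5+8 = 13 → [8, 13, 0, 2, 3]
j=2: lst[2] = 0+13 = 13 → [8, 13, 13, 2, 3]
j=3: lst[3] = 2+13 = 15 → [8, 13, 13, 15, 3]
j=4: lst[4] = 3+15 = 18 → [8, 13, 13, 15, 18]
sum = 67

67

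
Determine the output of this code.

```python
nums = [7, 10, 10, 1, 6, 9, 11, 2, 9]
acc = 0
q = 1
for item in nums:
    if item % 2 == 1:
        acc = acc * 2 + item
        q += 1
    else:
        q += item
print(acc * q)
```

item=7: odd, acc = 0*2+7 = 7; q=2
item=10: not odd; q=12
item=10: not odd; q=22
item=1: odd, acc = 7*2+1 = 15; q=23
item=6: not odd; q=29
item=9: odd, acc = 15*2+9 = 39; q=30
item=11: odd, acc = 39*2+11 = 89; q=31
item=2: not odd; q=33
item=9: odd, acc = 89*2+9 = 187; q=34
acc*q = 187*34 = 6358

6358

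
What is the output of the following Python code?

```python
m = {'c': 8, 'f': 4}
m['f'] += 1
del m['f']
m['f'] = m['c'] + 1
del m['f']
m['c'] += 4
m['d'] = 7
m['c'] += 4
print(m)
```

{'c': 16, 'd': 7}

m['f'] = 4+1 = 5 → {'c': 8, 'f': 5}
del 'f' → {'c': 8}
m['f'] = m['c']+1 = 9 → {'c': 8, 'f': 9}
del 'f' → {'c': 8}
m['c'] = 8+4 = 12 → {'c': 12}
m['d'] = 7 → {'c': 12, 'd': 7}
m['c'] = 12+4 = 16 → {'c': 16, 'd': 7}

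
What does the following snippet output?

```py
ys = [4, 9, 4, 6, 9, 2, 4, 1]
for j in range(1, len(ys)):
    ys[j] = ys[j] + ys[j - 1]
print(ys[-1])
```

39

j=1: ys[1] = 9+4 = 13 → [4, 13, 4, 6, 9, 2, 4, 1]
j=2: ys[2] = 4+13 = 17 → [4, 13, 17, 6, 9, 2, 4, 1]
j=3: ys[3] = 6+17 = 23 → [4, 13, 17, 23, 9, 2, 4, 1]
j=4: ys[4] = 9+23 = 32 → [4, 13, 17, 23, 32, 2, 4, 1]
j=5: ys[5] = 2+32 = 34 → [4, 13, 17, 23, 32, 34, 4, 1]
j=6: ys[6] = 4+34 = 38 → [4, 13, 17, 23, 32, 34, 38, 1]
j=7: ys[7] = 1+38 = 39 → [4, 13, 17, 23, 32, 34, 38, 39]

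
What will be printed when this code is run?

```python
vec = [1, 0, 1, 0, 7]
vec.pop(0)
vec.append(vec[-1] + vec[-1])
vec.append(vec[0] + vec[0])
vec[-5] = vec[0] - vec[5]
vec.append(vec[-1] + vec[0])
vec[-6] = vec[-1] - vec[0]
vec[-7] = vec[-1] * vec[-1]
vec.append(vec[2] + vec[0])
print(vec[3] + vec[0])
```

7

pop(0) removes 1 → [0, 1, 0, 7]
append vec[-1]+vec[-1] = 7+7 = 14 → [0, 1, 0, 7, 14]
append vec[0]+vec[0] = 0+0 = 0 → [0, 1, 0, 7, 14, 0]
vec[-5] = vec[0]-vec[5] = 0-0 = 0 → [0, 0, 0, 7, 14, 0]
append vec[-1]+vec[0] = 0+0 = 0 → [0, 0, 0, 7, 14, 0, 0]
vec[-6] = vec[-1]-vec[0] = 0-0 = 0 → [0, 0, 0, 7, 14, 0, 0]
vec[-7] = vec[-1]*vec[-1] = 0*0 = 0 → [0, 0, 0, 7, 14, 0, 0]
append vec[2]+vec[0] = 0+0 = 0 → [0, 0, 0, 7, 14, 0, 0, 0]
vec[3]+vec[0] = 7+0 = 7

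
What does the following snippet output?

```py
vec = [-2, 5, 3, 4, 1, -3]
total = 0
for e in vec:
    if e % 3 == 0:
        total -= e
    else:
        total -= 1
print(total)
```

-4

e=-2: not %3==0, total = 0-1 = -1
e=5: not %3==0, total = (-1)-1 = -2
e=3: %3==0, total = (-2)-3 = -5
e=4: not %3==0, total = (-5)-1 = -6
e=1: not %3==0, total = (-6)-1 = -7
e=-3: %3==0, total = (-7)-(-3) = -4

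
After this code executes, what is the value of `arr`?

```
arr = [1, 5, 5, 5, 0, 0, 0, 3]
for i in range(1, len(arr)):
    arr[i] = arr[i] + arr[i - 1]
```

[1, 6, 11, 16, 16, 16, 16, 19]

i=1: arr[1] = 5+1 = 6 → [1, 6, 5, 5, 0, 0, 0, 3]
i=2: arr[2] = 5+6 = 11 → [1, 6, 11, 5, 0, 0, 0, 3]
i=3: arr[3] = 5+11 = 16 → [1, 6, 11, 16, 0, 0, 0, 3]
i=4: arr[4] = 0+16 = 16 → [1, 6, 11, 16, 16, 0, 0, 3]
i=5: arr[5] = 0+16 = 16 → [1, 6, 11, 16, 16, 16, 0, 3]
i=6: arr[6] = 0+16 = 16 → [1, 6, 11, 16, 16, 16, 16, 3]
i=7: arr[7] = 3+16 = 19 → [1, 6, 11, 16, 16, 16, 16, 19]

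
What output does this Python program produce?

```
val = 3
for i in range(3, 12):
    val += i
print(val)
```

66

i=3: val = 3+3 = 6
i=4: val = 6+4 = 10
i=5: val = 10+5 = 15
i=6: val = 15+6 = 21
i=7: val = 21+7 = 28
i=8: val = 28+8 = 36
i=9: val = 36+9 = 45
i=10: val = 45+10 = 55
i=11: val = 55+11 = 66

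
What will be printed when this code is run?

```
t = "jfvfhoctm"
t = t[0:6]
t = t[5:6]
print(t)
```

slice [0:6] → 'jfvfho'
slice [5:6] → 'o'

o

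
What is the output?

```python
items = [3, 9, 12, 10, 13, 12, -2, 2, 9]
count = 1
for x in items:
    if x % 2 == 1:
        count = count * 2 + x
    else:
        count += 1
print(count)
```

125

x=3: odd, count = 1*2+3 = 5
x=9: odd, count = 5*2+9 = 19
x=12: not odd, count = 19+1 = 20
x=10: not odd, count = 20+1 = 21
x=13: odd, count = 21*2+13 = 55
x=12: not odd, count = 55+1 = 56
x=-2: not odd, count = 56+1 = 57
x=2: not odd, count = 57+1 = 58
x=9: odd, count = 58*2+9 = 125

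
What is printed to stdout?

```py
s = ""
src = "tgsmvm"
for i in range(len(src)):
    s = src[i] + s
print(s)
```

i=0: prepend 't' → 't'
i=1: prepend 'g' → 'gt'
i=2: prepend 's' → 'sgt'
i=3: prepend 'm' → 'msgt'
i=4: prepend 'v' → 'vmsgt'
i=5: prepend 'm' → 'mvmsgt'

mvmsgt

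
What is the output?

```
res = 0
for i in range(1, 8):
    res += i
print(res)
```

28

i=1: res = 0+1 = 1
i=2: res = 1+2 = 3
i=3: res = 3+3 = 6
i=4: res = 6+4 = 10
i=5: res = 10+5 = 15
i=6: res = 15+6 = 21
i=7: res = 21+7 = 28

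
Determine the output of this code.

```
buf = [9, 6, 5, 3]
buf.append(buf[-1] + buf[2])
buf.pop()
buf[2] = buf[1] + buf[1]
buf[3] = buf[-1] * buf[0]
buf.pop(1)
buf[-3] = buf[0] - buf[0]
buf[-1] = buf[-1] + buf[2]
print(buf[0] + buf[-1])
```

append buf[-1]+buf[2] = 3+5 = 8 → [9, 6, 5, 3, 8]
pop() removes 8 → [9, 6, 5, 3]
buf[2] = buf[1]+buf[1] = 6+6 = 12 → [9, 6, 12, 3]
buf[3] = buf[-1]*buf[0] = 3*9 = 27 → [9, 6, 12, 27]
pop(1) removes 6 → [9, 12, 27]
buf[-3] = buf[0]-buf[0] = 9-9 = 0 → [0, 12, 27]
buf[-1] = buf[-1]+buf[2] = 27+27 = 54 → [0, 12, 54]
buf[0]+buf[-1] = 0+54 = 54

54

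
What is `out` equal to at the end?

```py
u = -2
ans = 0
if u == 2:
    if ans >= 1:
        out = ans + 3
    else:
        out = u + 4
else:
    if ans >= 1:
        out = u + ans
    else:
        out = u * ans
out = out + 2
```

u=-2, ans=0
u == 2 is False; ans >= 1 is False
→ out = u * ans = 0
out = 0+2 = 2

2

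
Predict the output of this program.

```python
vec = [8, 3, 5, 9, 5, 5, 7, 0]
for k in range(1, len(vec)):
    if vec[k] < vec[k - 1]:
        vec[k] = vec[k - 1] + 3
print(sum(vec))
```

148

k=1: 3<8, vec[1] = 8+3 = 11 → [8, 11, 5, 9, 5, 5, 7, 0]
k=2: 5<11, vec[2] = 11+3 = 14 → [8, 11, 14, 9, 5, 5, 7, 0]
k=3: 9<14, vec[3] = 14+3 = 17 → [8, 11, 14, 17, 5, 5, 7, 0]
k=4: 5<17, vec[4] = 17+3 = 20 → [8, 11, 14, 17, 20, 5, 7, 0]
k=5: 5<20, vec[5] = 20+3 = 23 → [8, 11, 14, 17, 20, 23, 7, 0]
k=6: 7<23, vec[6] = 23+3 = 26 → [8, 11, 14, 17, 20, 23, 26, 0]
k=7: 0<26, vec[7] = 26+3 = 29 → [8, 11, 14, 17, 20, 23, 26, 29]
sum = 148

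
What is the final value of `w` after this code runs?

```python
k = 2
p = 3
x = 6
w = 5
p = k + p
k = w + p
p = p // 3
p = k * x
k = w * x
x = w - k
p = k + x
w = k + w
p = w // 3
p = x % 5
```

p = 2+3 = 5
k = 5+5 = 10
p = 5//3 = 1
p = 10*6 = 60
k = 5*6 = 30
x = 5-30 = -25
p = 30+(-25) = 5
w = 30+5 = 35
p = 35//3 = 11
p = (-25)%5 = 0

35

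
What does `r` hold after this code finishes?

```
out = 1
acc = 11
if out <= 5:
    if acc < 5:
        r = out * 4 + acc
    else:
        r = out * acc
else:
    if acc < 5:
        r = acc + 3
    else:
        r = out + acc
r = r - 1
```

10

out=1, acc=11
out <= 5 is True; acc < 5 is False
→ r = out * acc = 11
r = 11-1 = 10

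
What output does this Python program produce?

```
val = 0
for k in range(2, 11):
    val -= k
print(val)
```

-54

k=2: val = 0-2 = -2
k=3: val = (-2)-3 = -5
k=4: val = (-5)-4 = -9
k=5: val = (-9)-5 = -14
k=6: val = (-14)-6 = -20
k=7: val = (-20)-7 = -27
k=8: val = (-27)-8 = -35
k=9: val = (-35)-9 = -44
k=10: val = (-44)-10 = -54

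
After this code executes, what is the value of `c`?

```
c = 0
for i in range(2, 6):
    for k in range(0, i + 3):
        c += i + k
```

170

i=2,k=0: c = 0+2 = 2
i=2,k=1: c = 2+3 = 5
i=2,k=2: c = 5+4 = 9
i=2,k=3: c = 9+5 = 14
i=2,k=4: c = 14+6 = 20
i=3,k=0: c = 20+3 = 23
i=3,k=1: c = 23+4 = 27
i=3,k=2: c = 27+5 = 32
i=3,k=3: c = 32+6 = 38
i=3,k=4: c = 38+7 = 45
i=3,k=5: c = 45+8 = 53
i=4,k=0: c = 53+4 = 57
i=4,k=1: c = 57+5 = 62
i=4,k=2: c = 62+6 = 68
i=4,k=3: c = 68+7 = 75
i=4,k=4: c = 75+8 = 83
i=4,k=5: c = 83+9 = 92
i=4,k=6: c = 92+10 = 102
i=5,k=0: c = 102+5 = 107
i=5,k=1: c = 107+6 = 113
i=5,k=2: c = 113+7 = 120
i=5,k=3: c = 120+8 = 128
i=5,k=4: c = 128+9 = 137
i=5,k=5: c = 137+10 = 147
i=5,k=6: c = 147+11 = 158
i=5,k=7: c = 158+12 = 170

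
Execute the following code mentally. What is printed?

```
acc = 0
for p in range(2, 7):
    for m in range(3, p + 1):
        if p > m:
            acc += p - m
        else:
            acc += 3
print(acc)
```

p=3,m=3: not 3>3, acc = 0+3 = 3
p=4,m=3: 4>3, acc = 3+1 = 4
p=4,m=4: not 4>4, acc = 4+3 = 7
p=5,m=3: 5>3, acc = 7+2 = 9
p=5,m=4: 5>4, acc = 9+1 = 10
p=5,m=5: not 5>5, acc = 10+3 = 13
p=6,m=3: 6>3, acc = 13+3 = 16
p=6,m=4: 6>4, acc = 16+2 = 18
p=6,m=5: 6>5, acc = 18+1 = 19
p=6,m=6: not 6>6, acc = 19+3 = 22

22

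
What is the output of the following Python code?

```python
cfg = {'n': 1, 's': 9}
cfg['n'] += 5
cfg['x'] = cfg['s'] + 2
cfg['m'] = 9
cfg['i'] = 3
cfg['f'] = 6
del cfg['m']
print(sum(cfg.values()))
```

cfg['n'] = 1+5 = 6 → {'n': 6, 's': 9}
cfg['x'] = cfg['s']+2 = 11 → {'n': 6, 's': 9, 'x': 11}
cfg['m'] = 9 → {'n': 6, 's': 9, 'x': 11, 'm': 9}
cfg['i'] = 3 → {'n': 6, 's': 9, 'x': 11, 'm': 9, 'i': 3}
cfg['f'] = 6 → {'n': 6, 's': 9, 'x': 11, 'm': 9, 'i': 3, 'f': 6}
del 'm' → {'n': 6, 's': 9, 'x': 11, 'i': 3, 'f': 6}
sum of values = 35

35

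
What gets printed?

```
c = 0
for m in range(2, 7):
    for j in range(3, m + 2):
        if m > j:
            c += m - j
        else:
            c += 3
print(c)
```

m=2,j=3: not 2>3, c = 0+3 = 3
m=3,j=3: not 3>3, c = 3+3 = 6
m=3,j=4: not 3>4, c = 6+3 = 9
m=4,j=3: 4>3, c = 9+1 = 10
m=4,j=4: not 4>4, c = 10+3 = 13
m=4,j=5: not 4>5, c = 13+3 = 16
m=5,j=3: 5>3, c = 16+2 = 18
m=5,j=4: 5>4, c = 18+1 = 19
m=5,j=5: not 5>5, c = 19+3 = 22
m=5,j=6: not 5>6, c = 22+3 = 25
m=6,j=3: 6>3, c = 25+3 = 28
m=6,j=4: 6>4, c = 28+2 = 30
m=6,j=5: 6>5, c = 30+1 = 31
m=6,j=6: not 6>6, c = 31+3 = 34
m=6,j=7: not 6>7, c = 34+3 = 37

37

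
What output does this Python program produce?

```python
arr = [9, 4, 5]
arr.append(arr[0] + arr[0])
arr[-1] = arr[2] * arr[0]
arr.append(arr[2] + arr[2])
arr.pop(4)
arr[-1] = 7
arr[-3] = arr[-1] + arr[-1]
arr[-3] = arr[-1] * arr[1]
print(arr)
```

[9, 98, 5, 7]

append arr[0]+arr[0] = 9+9 = 18 → [9, 4, 5, 18]
arr[-1] = arr[2]*arr[0] = 5*9 = 45 → [9, 4, 5, 45]
append arr[2]+arr[2] = 5+5 = 10 → [9, 4, 5, 45, 10]
pop(4) removes 10 → [9, 4, 5, 45]
arr[-1] = 7 → [9, 4, 5, 7]
arr[-3] = arr[-1]+arr[-1] = 7+7 = 14 → [9, 14, 5, 7]
arr[-3] = arr[-1]*arr[1] = 7*14 = 98 → [9, 98, 5, 7]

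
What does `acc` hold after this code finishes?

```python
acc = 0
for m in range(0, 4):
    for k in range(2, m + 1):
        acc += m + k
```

m=2,k=2: acc = 0+4 = 4
m=3,k=2: acc = 4+5 = 9
m=3,k=3: acc = 9+6 = 15

15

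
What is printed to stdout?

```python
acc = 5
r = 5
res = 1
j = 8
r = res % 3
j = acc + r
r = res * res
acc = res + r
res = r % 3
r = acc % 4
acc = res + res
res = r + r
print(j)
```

r = 1%3 = 1
j = 5+1 = 6
r = 1*1 = 1
acc = 1+1 = 2
res = 1%3 = 1
r = 2%4 = 2
acc = 1+1 = 2
res = 2+2 = 4

6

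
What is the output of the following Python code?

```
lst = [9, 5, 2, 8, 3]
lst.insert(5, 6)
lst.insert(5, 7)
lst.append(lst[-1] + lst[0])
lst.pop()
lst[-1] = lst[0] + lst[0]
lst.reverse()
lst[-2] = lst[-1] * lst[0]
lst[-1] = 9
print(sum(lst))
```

209

insert 6 at 5 → [9, 5, 2, 8, 3, 6]
insert 7 at 5 → [9, 5, 2, 8, 3, 7, 6]
append lst[-1]+lst[0] = 6+9 = 15 → [9, 5, 2, 8, 3, 7, 6, 15]
pop() removes 15 → [9, 5, 2, 8, 3, 7, 6]
lst[-1] = lst[0]+lst[0] = 9+9 = 18 → [9, 5, 2, 8, 3, 7, 18]
reverse → [18, 7, 3, 8, 2, 5, 9]
lst[-2] = lst[-1]*lst[0] = 9*18 = 162 → [18, 7, 3, 8, 2, 162, 9]
lst[-1] = 9 → [18, 7, 3, 8, 2, 162, 9]
sum = 209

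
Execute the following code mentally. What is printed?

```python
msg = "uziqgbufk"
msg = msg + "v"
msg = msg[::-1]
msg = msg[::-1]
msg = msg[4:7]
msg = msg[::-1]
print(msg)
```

+ 'v' → 'uziqgbufkv'
reverse → 'vkfubgqizu'
reverse → 'uziqgbufkv'
slice [4:7] → 'gbu'
reverse → 'ubg'

ubg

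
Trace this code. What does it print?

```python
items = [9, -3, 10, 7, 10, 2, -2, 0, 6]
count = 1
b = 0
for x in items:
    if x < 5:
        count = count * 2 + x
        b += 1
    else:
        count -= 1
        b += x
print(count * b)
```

x=9: not <5, count = 1-1 = 0; b=9
x=-3: <5, count = 0*2+(-3) = -3; b=10
x=10: not <5, count = (-3)-1 = -4; b=20
x=7: not <5, count = (-4)-1 = -5; b=27
x=10: not <5, count = (-5)-1 = -6; b=37
x=2: <5, count = (-6)*2+2 = -10; b=38
x=-2: <5, count = (-10)*2+(-2) = -22; b=39
x=0: <5, count = (-22)*2+0 = -44; b=40
x=6: not <5, count = (-44)-1 = -45; b=46
count*b = (-45)*46 = -2070

-2070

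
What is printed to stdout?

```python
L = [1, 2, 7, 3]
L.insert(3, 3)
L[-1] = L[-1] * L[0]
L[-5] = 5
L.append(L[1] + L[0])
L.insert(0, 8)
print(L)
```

[8, 5, 2, 7, 3, 3, 7]

insert 3 at 3 → [1, 2, 7, 3, 3]
L[-1] = L[-1]*L[0] = 3*1 = 3 → [1, 2, 7, 3, 3]
L[-5] = 5 → [5, 2, 7, 3, 3]
append L[1]+L[0] = 2+5 = 7 → [5, 2, 7, 3, 3, 7]
insert 8 at 0 → [8, 5, 2, 7, 3, 3, 7]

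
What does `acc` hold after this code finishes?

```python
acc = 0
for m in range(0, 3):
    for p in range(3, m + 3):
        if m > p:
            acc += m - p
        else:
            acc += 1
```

m=1,p=3: not 1>3, acc = 0+1 = 1
m=2,p=3: not 2>3, acc = 1+1 = 2
m=2,p=4: not 2>4, acc = 2+1 = 3

3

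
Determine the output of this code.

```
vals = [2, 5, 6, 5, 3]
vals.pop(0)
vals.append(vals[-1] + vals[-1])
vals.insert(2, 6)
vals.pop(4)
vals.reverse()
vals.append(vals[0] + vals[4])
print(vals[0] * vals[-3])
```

36

pop(0) removes 2 → [5, 6, 5, 3]
append vals[-1]+vals[-1] = 3+3 = 6 → [5, 6, 5, 3, 6]
insert 6 at 2 → [5, 6, 6, 5, 3, 6]
pop(4) removes 3 → [5, 6, 6, 5, 6]
reverse → [6, 5, 6, 6, 5]
append vals[0]+vals[4] = 6+5 = 11 → [6, 5, 6, 6, 5, 11]
vals[0]*vals[-3] = 6*6 = 36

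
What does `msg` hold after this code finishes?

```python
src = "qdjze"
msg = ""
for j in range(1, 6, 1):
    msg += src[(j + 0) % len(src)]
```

j=1: add src[1]='d' → 'd'
j=2: add src[2]='j' → 'dj'
j=3: add src[3]='z' → 'djz'
j=4: add src[4]='e' → 'djze'
j=5: add src[0]='q' → 'djzeq'

'djzeq'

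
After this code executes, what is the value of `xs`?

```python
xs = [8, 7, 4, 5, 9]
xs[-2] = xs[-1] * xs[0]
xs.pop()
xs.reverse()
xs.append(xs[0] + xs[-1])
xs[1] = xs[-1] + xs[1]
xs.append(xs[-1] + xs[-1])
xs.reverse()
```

[160, 80, 8, 7, 84, 72]

xs[-2] = xs[-1]*xs[0] = 9*8 = 72 → [8, 7, 4, 72, 9]
pop() removes 9 → [8, 7, 4, 72]
reverse → [72, 4, 7, 8]
append xs[0]+xs[-1] = 72+8 = 80 → [72, 4, 7, 8, 80]
xs[1] = xs[-1]+xs[1] = 80+4 = 84 → [72, 84, 7, 8, 80]
append xs[-1]+xs[-1] = 80+80 = 160 → [72, 84, 7, 8, 80, 160]
reverse → [160, 80, 8, 7, 84, 72]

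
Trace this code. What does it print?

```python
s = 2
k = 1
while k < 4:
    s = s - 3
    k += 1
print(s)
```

k=1: s = 2-3 = -1
k=2: s = (-1)-3 = -4
k=3: s = (-4)-3 = -7

-7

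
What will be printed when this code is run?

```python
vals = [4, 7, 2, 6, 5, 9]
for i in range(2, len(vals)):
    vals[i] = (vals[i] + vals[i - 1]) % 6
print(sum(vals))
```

i=2: vals[2] = (2+7)%6 = 3 → [4, 7, 3, 6, 5, 9]
i=3: vals[3] = (6+3)%6 = 3 → [4, 7, 3, 3, 5, 9]
i=4: vals[4] = (5+3)%6 = 2 → [4, 7, 3, 3, 2, 9]
i=5: vals[5] = (9+2)%6 = 5 → [4, 7, 3, 3, 2, 5]
sum = 24

24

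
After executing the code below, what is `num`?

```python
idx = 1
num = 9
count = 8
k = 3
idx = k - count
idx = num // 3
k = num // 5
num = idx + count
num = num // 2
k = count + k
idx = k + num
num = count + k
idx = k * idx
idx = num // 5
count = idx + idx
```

idx = 3-8 = -5
idx = 9//3 = 3
k = 9//5 = 1
num = 3+8 = 11
num = 11//2 = 5
k = 8+1 = 9
idx = 9+5 = 14
num = 8+9 = 17
idx = 9*14 = 126
idx = 17//5 = 3
count = 3+3 = 6

17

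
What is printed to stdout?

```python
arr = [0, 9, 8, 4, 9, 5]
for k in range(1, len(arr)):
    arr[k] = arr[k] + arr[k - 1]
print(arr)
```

[0, 9, 17, 21, 30, 35]

k=1: arr[1] = 9+0 = 9 → [0, 9, 8, 4, 9, 5]
k=2: arr[2] = 8+9 = 17 → [0, 9, 17, 4, 9, 5]
k=3: arr[3] = 4+17 = 21 → [0, 9, 17, 21, 9, 5]
k=4: arr[4] = 9+21 = 30 → [0, 9, 17, 21, 30, 5]
k=5: arr[5] = 5+30 = 35 → [0, 9, 17, 21, 30, 35]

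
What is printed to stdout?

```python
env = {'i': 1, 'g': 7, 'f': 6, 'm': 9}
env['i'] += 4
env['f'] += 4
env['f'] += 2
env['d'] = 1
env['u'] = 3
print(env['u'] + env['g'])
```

env['i'] = 1+4 = 5 → {'i': 5, 'g': 7, 'f': 6, 'm': 9}
env['f'] = 6+4 = 10 → {'i': 5, 'g': 7, 'f': 10, 'm': 9}
env['f'] = 10+2 = 12 → {'i': 5, 'g': 7, 'f': 12, 'm': 9}
env['d'] = 1 → {'i': 5, 'g': 7, 'f': 12, 'm': 9, 'd': 1}
env['u'] = 3 → {'i': 5, 'g': 7, 'f': 12, 'm': 9, 'd': 1, 'u': 3}
env['u']+env['g'] = 3+7 = 10

10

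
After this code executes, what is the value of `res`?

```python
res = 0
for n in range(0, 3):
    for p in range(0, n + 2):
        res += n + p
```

n=0,p=0: res = 0+0 = 0
n=0,p=1: res = 0+1 = 1
n=1,p=0: res = 1+1 = 2
n=1,p=1: res = 2+2 = 4
n=1,p=2: res = 4+3 = 7
n=2,p=0: res = 7+2 = 9
n=2,p=1: res = 9+3 = 12
n=2,p=2: res = 12+4 = 16
n=2,p=3: res = 16+5 = 21

21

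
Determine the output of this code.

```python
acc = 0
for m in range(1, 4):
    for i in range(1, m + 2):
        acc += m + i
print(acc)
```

39

m=1,i=1: acc = 0+2 = 2
m=1,i=2: acc = 2+3 = 5
m=2,i=1: acc = 5+3 = 8
m=2,i=2: acc = 8+4 = 12
m=2,i=3: acc = 12+5 = 17
m=3,i=1: acc = 17+4 = 21
m=3,i=2: acc = 21+5 = 26
m=3,i=3: acc = 26+6 = 32
m=3,i=4: acc = 32+7 = 39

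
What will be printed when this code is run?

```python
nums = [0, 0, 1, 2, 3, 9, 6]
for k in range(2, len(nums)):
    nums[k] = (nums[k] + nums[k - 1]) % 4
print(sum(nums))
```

k=2: nums[2] = (1+0)%4 = 1 → [0, 0, 1, 2, 3, 9, 6]
k=3: nums[3] = (2+1)%4 = 3 → [0, 0, 1, 3, 3, 9, 6]
k=4: nums[4] = (3+3)%4 = 2 → [0, 0, 1, 3, 2, 9, 6]
k=5: nums[5] = (9+2)%4 = 3 → [0, 0, 1, 3, 2, 3, 6]
k=6: nums[6] = (6+3)%4 = 1 → [0, 0, 1, 3, 2, 3, 1]
sum = 10

10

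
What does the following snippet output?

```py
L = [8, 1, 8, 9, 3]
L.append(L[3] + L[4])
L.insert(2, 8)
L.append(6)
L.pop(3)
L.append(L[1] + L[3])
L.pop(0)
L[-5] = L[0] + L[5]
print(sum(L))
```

47

append L[3]+L[4] = 9+3 = 12 → [8, 1, 8, 9, 3, 12]
insert 8 at 2 → [8, 1, 8, 8, 9, 3, 12]
append 6 → [8, 1, 8, 8, 9, 3, 12, 6]
pop(3) removes 8 → [8, 1, 8, 9, 3, 12, 6]
append L[1]+L[3] = 1+9 = 10 → [8, 1, 8, 9, 3, 12, 6, 10]
pop(0) removes 8 → [1, 8, 9, 3, 12, 6, 10]
L[-5] = L[0]+L[5] = 1+6 = 7 → [1, 8, 7, 3, 12, 6, 10]
sum = 47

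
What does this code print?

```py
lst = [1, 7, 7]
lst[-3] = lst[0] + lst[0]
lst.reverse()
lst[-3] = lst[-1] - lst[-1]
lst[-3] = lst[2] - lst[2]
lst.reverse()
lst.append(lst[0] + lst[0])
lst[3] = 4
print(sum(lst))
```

lst[-3] = lst[0]+lst[0] = 1+1 = 2 → [2, 7, 7]
reverse → [7, 7, 2]
lst[-3] = lst[-1]-lst[-1] = 2-2 = 0 → [0, 7, 2]
lst[-3] = lst[2]-lst[2] = 2-2 = 0 → [0, 7, 2]
reverse → [2, 7, 0]
append lst[0]+lst[0] = 2+2 = 4 → [2, 7, 0, 4]
lst[3] = 4 → [2, 7, 0, 4]
sum = 13

13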